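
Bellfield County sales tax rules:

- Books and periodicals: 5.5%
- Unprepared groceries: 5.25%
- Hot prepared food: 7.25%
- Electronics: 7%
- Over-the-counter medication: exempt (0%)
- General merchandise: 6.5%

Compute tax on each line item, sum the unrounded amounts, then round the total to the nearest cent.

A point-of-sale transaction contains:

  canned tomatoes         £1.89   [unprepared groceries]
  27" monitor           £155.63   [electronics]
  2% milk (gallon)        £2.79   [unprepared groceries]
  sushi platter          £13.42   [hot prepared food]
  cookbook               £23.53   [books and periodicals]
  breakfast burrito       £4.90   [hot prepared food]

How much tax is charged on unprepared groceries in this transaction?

£0.25

Canned tomatoes £1.89: unprepared groceries → 5.25% → £0.099225
2% milk (gallon) £2.79: unprepared groceries → 5.25% → £0.146475
Tax on unprepared groceries: unrounded sum = £0.2457 → £0.25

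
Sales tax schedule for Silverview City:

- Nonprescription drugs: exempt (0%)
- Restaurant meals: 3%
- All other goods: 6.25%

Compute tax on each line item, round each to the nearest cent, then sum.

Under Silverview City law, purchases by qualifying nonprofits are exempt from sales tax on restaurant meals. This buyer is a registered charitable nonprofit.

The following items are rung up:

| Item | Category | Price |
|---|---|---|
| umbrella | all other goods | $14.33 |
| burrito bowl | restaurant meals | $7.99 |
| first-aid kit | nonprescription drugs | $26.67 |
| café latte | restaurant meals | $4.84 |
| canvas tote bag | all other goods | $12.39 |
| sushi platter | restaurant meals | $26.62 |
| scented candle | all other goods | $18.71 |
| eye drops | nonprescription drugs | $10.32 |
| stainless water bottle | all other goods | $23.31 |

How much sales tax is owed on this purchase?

$4.30

Umbrella $14.33: all other goods → 6.25% → $0.90
Burrito bowl $7.99: restaurant meals, buyer-exempt → 0% → $0.00
First-aid kit $26.67: nonprescription drugs → 0% → $0.00
Café latte $4.84: restaurant meals, buyer-exempt → 0% → $0.00
Canvas tote bag $12.39: all other goods → 6.25% → $0.77
Sushi platter $26.62: restaurant meals, buyer-exempt → 0% → $0.00
Scented candle $18.71: all other goods → 6.25% → $1.17
Eye drops $10.32: nonprescription drugs → 0% → $0.00
Stainless water bottle $23.31: all other goods → 6.25% → $1.46
Total tax = $0.90 + $0.77 + $1.17 + $1.46 = $4.30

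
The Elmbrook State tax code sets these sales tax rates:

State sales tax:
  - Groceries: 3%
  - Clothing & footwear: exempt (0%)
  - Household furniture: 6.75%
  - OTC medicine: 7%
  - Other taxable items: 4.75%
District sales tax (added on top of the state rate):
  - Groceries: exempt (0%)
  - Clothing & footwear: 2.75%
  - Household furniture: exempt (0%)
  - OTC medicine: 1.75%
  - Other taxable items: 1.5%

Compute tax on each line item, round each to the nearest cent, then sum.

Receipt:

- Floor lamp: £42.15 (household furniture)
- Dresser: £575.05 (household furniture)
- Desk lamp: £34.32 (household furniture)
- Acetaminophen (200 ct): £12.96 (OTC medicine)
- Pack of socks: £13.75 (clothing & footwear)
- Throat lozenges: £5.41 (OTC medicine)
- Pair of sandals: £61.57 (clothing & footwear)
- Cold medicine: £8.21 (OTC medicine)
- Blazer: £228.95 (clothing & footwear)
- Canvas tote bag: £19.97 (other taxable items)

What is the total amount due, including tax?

Floor lamp £42.15: household furniture → 6.75% + 0% district = 6.75% → £2.85
Dresser £575.05: household furniture → 6.75% + 0% district = 6.75% → £38.82
Desk lamp £34.32: household furniture → 6.75% + 0% district = 6.75% → £2.32
Acetaminophen (200 ct) £12.96: OTC medicine → 7% + 1.75% district = 8.75% → £1.13
Pack of socks £13.75: clothing & footwear → 0% + 2.75% district = 2.75% → £0.38
Throat lozenges £5.41: OTC medicine → 7% + 1.75% district = 8.75% → £0.47
Pair of sandals £61.57: clothing & footwear → 0% + 2.75% district = 2.75% → £1.69
Cold medicine £8.21: OTC medicine → 7% + 1.75% district = 8.75% → £0.72
Blazer £228.95: clothing & footwear → 0% + 2.75% district = 2.75% → £6.30
Canvas tote bag £19.97: other taxable items → 4.75% + 1.5% district = 6.25% → £1.25
Subtotal = £1002.34; tax = £55.93; total due = £1058.27

£1058.27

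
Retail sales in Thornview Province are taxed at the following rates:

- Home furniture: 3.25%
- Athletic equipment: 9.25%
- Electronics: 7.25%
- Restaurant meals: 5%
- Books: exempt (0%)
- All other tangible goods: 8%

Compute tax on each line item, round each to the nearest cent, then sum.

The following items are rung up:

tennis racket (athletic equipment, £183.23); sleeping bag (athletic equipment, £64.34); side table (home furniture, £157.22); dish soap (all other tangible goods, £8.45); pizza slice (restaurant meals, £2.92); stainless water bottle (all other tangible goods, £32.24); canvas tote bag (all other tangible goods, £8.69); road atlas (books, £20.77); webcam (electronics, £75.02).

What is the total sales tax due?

Tennis racket £183.23: athletic equipment → 9.25% → £16.95
Sleeping bag £64.34: athletic equipment → 9.25% → £5.95
Side table £157.22: home furniture → 3.25% → £5.11
Dish soap £8.45: all other tangible goods → 8% → £0.68
Pizza slice £2.92: restaurant meals → 5% → £0.15
Stainless water bottle £32.24: all other tangible goods → 8% → £2.58
Canvas tote bag £8.69: all other tangible goods → 8% → £0.70
Road atlas £20.77: books → 0% → £0.00
Webcam £75.02: electronics → 7.25% → £5.44
Total tax = £16.95 + £5.95 + £5.11 + £0.68 + £0.15 + £2.58 + £0.70 + £5.44 = £37.56

£37.56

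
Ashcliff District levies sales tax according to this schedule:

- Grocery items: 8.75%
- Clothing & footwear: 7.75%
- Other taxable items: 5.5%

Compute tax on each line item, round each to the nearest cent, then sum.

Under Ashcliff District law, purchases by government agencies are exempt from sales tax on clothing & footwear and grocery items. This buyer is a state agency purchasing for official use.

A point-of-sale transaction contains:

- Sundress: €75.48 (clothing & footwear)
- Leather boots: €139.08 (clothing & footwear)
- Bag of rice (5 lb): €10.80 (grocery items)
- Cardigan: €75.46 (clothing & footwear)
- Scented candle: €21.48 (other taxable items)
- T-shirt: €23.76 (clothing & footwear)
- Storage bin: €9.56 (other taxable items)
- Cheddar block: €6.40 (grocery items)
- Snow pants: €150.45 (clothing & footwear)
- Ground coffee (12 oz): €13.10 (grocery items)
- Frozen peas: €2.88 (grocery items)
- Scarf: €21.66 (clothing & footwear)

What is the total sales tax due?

€1.71

Sundress €75.48: clothing & footwear, buyer-exempt → 0% → €0.00
Leather boots €139.08: clothing & footwear, buyer-exempt → 0% → €0.00
Bag of rice (5 lb) €10.80: grocery items, buyer-exempt → 0% → €0.00
Cardigan €75.46: clothing & footwear, buyer-exempt → 0% → €0.00
Scented candle €21.48: other taxable items → 5.5% → €1.18
T-shirt €23.76: clothing & footwear, buyer-exempt → 0% → €0.00
Storage bin €9.56: other taxable items → 5.5% → €0.53
Cheddar block €6.40: grocery items, buyer-exempt → 0% → €0.00
Snow pants €150.45: clothing & footwear, buyer-exempt → 0% → €0.00
Ground coffee (12 oz) €13.10: grocery items, buyer-exempt → 0% → €0.00
Frozen peas €2.88: grocery items, buyer-exempt → 0% → €0.00
Scarf €21.66: clothing & footwear, buyer-exempt → 0% → €0.00
Total tax = €1.18 + €0.53 = €1.71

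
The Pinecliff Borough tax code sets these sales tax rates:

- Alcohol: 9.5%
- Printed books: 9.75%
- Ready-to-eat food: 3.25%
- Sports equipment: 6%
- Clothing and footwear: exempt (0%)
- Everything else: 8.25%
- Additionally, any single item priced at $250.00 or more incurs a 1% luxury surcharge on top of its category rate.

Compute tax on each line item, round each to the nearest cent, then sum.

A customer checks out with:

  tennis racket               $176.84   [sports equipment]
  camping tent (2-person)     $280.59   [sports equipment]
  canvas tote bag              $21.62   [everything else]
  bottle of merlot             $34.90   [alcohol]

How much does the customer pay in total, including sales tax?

$549.30

Tennis racket $176.84: sports equipment → 6% → $10.61
Camping tent (2-person) $280.59: sports equipment → 6% + 1% surcharge = 7% → $19.64
Canvas tote bag $21.62: everything else → 8.25% → $1.78
Bottle of merlot $34.90: alcohol → 9.5% → $3.32
Subtotal = $513.95; tax = $35.35; total due = $549.30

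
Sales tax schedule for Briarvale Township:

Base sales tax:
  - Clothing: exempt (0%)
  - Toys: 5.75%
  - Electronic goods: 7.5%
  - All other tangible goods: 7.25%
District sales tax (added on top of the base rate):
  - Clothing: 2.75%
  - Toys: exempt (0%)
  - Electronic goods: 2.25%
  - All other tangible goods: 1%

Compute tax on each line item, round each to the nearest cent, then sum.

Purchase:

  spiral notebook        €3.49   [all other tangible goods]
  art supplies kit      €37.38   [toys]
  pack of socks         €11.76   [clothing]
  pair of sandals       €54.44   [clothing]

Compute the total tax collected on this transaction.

€4.26

Spiral notebook €3.49: all other tangible goods → 7.25% + 1% district = 8.25% → €0.29
Art supplies kit €37.38: toys → 5.75% + 0% district = 5.75% → €2.15
Pack of socks €11.76: clothing → 0% + 2.75% district = 2.75% → €0.32
Pair of sandals €54.44: clothing → 0% + 2.75% district = 2.75% → €1.50
Total tax = €0.29 + €2.15 + €0.32 + €1.50 = €4.26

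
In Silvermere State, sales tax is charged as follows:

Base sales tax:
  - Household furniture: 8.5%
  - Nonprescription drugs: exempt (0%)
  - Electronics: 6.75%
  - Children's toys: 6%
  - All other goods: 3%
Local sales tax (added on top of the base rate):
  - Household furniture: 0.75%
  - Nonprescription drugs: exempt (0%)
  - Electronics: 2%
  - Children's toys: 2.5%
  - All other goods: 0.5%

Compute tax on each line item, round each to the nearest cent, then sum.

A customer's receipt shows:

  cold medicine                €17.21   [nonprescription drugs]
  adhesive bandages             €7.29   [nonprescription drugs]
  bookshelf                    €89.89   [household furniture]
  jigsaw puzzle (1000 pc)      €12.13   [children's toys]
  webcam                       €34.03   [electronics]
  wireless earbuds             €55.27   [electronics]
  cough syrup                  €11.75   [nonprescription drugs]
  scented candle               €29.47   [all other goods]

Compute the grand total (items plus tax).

€275.23

Cold medicine €17.21: nonprescription drugs → 0% + 0% local = 0% → €0.00
Adhesive bandages €7.29: nonprescription drugs → 0% + 0% local = 0% → €0.00
Bookshelf €89.89: household furniture → 8.5% + 0.75% local = 9.25% → €8.31
Jigsaw puzzle (1000 pc) €12.13: children's toys → 6% + 2.5% local = 8.5% → €1.03
Webcam €34.03: electronics → 6.75% + 2% local = 8.75% → €2.98
Wireless earbuds €55.27: electronics → 6.75% + 2% local = 8.75% → €4.84
Cough syrup €11.75: nonprescription drugs → 0% + 0% local = 0% → €0.00
Scented candle €29.47: all other goods → 3% + 0.5% local = 3.5% → €1.03
Subtotal = €257.04; tax = €18.19; total due = €275.23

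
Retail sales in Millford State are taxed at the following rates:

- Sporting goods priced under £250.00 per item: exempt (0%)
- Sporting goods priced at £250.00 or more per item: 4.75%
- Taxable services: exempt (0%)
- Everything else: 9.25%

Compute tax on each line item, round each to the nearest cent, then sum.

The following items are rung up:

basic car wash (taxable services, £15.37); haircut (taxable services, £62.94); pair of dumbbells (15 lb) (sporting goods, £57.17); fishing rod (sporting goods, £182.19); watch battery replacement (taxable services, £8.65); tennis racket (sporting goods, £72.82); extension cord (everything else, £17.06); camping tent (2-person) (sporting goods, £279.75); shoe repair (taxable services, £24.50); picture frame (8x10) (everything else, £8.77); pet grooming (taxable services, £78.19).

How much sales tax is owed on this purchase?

£15.68

Basic car wash £15.37: taxable services → 0% → £0.00
Haircut £62.94: taxable services → 0% → £0.00
Pair of dumbbells (15 lb) £57.17: sporting goods, under £250.00 → 0% → £0.00
Fishing rod £182.19: sporting goods, under £250.00 → 0% → £0.00
Watch battery replacement £8.65: taxable services → 0% → £0.00
Tennis racket £72.82: sporting goods, under £250.00 → 0% → £0.00
Extension cord £17.06: everything else → 9.25% → £1.58
Camping tent (2-person) £279.75: sporting goods, £250.00 or more → 4.75% → £13.29
Shoe repair £24.50: taxable services → 0% → £0.00
Picture frame (8x10) £8.77: everything else → 9.25% → £0.81
Pet grooming £78.19: taxable services → 0% → £0.00
Total tax = £1.58 + £13.29 + £0.81 = £15.68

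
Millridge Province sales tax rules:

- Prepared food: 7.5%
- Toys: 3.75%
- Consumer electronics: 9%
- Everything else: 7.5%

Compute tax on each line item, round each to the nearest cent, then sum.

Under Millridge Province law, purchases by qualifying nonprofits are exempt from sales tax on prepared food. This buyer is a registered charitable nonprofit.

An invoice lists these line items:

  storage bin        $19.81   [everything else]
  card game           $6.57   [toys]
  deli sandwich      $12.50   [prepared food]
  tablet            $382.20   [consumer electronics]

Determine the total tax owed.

Storage bin $19.81: everything else → 7.5% → $1.49
Card game $6.57: toys → 3.75% → $0.25
Deli sandwich $12.50: prepared food, buyer-exempt → 0% → $0.00
Tablet $382.20: consumer electronics → 9% → $34.40
Total tax = $1.49 + $0.25 + $34.40 = $36.14

$36.14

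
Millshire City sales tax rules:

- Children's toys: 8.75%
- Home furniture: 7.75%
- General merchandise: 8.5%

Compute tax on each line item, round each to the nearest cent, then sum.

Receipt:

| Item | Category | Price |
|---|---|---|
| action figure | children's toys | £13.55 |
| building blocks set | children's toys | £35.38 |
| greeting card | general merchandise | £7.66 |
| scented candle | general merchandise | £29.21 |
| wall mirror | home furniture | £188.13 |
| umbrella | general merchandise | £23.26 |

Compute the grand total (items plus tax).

Action figure £13.55: children's toys → 8.75% → £1.19
Building blocks set £35.38: children's toys → 8.75% → £3.10
Greeting card £7.66: general merchandise → 8.5% → £0.65
Scented candle £29.21: general merchandise → 8.5% → £2.48
Wall mirror £188.13: home furniture → 7.75% → £14.58
Umbrella £23.26: general merchandise → 8.5% → £1.98
Subtotal = £297.19; tax = £23.98; total due = £321.17

£321.17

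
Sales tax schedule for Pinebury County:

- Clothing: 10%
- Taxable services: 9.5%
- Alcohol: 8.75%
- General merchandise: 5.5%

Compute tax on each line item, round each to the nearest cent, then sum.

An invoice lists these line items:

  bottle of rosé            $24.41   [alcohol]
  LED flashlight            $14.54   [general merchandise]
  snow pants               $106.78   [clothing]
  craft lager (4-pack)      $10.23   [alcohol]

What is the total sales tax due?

$14.52

Bottle of rosé $24.41: alcohol → 8.75% → $2.14
LED flashlight $14.54: general merchandise → 5.5% → $0.80
Snow pants $106.78: clothing → 10% → $10.68
Craft lager (4-pack) $10.23: alcohol → 8.75% → $0.90
Total tax = $2.14 + $0.80 + $10.68 + $0.90 = $14.52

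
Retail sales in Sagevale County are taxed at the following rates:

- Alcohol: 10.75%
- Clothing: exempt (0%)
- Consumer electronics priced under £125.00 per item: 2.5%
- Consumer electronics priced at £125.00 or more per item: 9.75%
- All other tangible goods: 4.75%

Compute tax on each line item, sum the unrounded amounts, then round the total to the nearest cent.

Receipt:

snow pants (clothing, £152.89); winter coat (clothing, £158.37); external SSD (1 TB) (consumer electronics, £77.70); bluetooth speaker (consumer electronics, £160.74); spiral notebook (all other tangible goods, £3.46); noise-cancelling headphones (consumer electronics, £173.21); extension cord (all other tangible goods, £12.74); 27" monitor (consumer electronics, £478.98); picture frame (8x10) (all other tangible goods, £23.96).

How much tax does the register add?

Snow pants £152.89: clothing → 0% → £0.00
Winter coat £158.37: clothing → 0% → £0.00
External SSD (1 TB) £77.70: consumer electronics, under £125.00 → 2.5% → £1.9425
Bluetooth speaker £160.74: consumer electronics, £125.00 or more → 9.75% → £15.67215
Spiral notebook £3.46: all other tangible goods → 4.75% → £0.16435
Noise-cancelling headphones £173.21: consumer electronics, £125.00 or more → 9.75% → £16.887975
Extension cord £12.74: all other tangible goods → 4.75% → £0.60515
27" monitor £478.98: consumer electronics, £125.00 or more → 9.75% → £46.70055
Picture frame (8x10) £23.96: all other tangible goods → 4.75% → £1.1381
Unrounded tax sum = £83.110775 → £83.11

£83.11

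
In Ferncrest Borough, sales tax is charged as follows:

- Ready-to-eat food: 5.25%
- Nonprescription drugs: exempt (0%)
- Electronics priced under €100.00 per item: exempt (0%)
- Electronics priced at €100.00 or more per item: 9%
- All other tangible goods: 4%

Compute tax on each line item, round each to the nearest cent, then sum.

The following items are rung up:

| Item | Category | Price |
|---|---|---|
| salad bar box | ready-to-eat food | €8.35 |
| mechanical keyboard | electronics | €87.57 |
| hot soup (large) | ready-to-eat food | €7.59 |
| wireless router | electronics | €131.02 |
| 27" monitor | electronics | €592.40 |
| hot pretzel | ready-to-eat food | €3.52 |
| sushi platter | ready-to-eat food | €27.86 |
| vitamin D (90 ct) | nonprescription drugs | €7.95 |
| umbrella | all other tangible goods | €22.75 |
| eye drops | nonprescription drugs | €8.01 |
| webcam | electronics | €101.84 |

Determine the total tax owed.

€77.67

Salad bar box €8.35: ready-to-eat food → 5.25% → €0.44
Mechanical keyboard €87.57: electronics, under €100.00 → 0% → €0.00
Hot soup (large) €7.59: ready-to-eat food → 5.25% → €0.40
Wireless router €131.02: electronics, €100.00 or more → 9% → €11.79
27" monitor €592.40: electronics, €100.00 or more → 9% → €53.32
Hot pretzel €3.52: ready-to-eat food → 5.25% → €0.18
Sushi platter €27.86: ready-to-eat food → 5.25% → €1.46
Vitamin D (90 ct) €7.95: nonprescription drugs → 0% → €0.00
Umbrella €22.75: all other tangible goods → 4% → €0.91
Eye drops €8.01: nonprescription drugs → 0% → €0.00
Webcam €101.84: electronics, €100.00 or more → 9% → €9.17
Total tax = €0.44 + €0.40 + €11.79 + €53.32 + €0.18 + €1.46 + €0.91 + €9.17 = €77.67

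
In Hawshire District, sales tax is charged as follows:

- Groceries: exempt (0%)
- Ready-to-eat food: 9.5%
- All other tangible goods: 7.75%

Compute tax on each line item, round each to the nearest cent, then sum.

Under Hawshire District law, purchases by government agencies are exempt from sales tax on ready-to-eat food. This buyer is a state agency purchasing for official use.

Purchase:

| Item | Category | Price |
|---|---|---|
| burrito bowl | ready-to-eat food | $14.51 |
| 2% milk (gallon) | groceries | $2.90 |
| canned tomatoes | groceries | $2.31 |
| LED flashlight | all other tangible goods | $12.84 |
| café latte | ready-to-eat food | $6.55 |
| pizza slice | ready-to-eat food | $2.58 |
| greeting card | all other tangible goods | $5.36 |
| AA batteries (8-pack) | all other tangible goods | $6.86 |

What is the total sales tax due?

Burrito bowl $14.51: ready-to-eat food, buyer-exempt → 0% → $0.00
2% milk (gallon) $2.90: groceries → 0% → $0.00
Canned tomatoes $2.31: groceries → 0% → $0.00
LED flashlight $12.84: all other tangible goods → 7.75% → $1.00
Café latte $6.55: ready-to-eat food, buyer-exempt → 0% → $0.00
Pizza slice $2.58: ready-to-eat food, buyer-exempt → 0% → $0.00
Greeting card $5.36: all other tangible goods → 7.75% → $0.42
AA batteries (8-pack) $6.86: all other tangible goods → 7.75% → $0.53
Total tax = $1.00 + $0.42 + $0.53 = $1.95

$1.95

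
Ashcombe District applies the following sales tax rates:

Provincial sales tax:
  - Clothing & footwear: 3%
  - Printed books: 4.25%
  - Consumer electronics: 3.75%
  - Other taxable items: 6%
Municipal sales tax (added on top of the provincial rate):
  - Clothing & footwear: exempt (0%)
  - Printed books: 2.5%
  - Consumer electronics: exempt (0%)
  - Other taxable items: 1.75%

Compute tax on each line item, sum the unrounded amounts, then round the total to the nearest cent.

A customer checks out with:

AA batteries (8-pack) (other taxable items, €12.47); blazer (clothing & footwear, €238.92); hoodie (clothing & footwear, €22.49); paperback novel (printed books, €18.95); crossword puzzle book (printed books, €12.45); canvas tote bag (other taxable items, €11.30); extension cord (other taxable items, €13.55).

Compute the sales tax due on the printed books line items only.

€2.12

Paperback novel €18.95: printed books → 4.25% + 2.5% municipal = 6.75% → €1.279125
Crossword puzzle book €12.45: printed books → 4.25% + 2.5% municipal = 6.75% → €0.840375
Tax on printed books: unrounded sum = €2.1195 → €2.12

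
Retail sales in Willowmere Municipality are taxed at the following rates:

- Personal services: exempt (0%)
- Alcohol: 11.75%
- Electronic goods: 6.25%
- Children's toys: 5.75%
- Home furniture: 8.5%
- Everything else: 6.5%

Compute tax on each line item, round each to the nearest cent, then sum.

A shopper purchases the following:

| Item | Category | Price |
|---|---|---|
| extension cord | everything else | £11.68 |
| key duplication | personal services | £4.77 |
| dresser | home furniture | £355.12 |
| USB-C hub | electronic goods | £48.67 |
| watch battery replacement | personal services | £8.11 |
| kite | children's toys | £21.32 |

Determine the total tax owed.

Extension cord £11.68: everything else → 6.5% → £0.76
Key duplication £4.77: personal services → 0% → £0.00
Dresser £355.12: home furniture → 8.5% → £30.19
USB-C hub £48.67: electronic goods → 6.25% → £3.04
Watch battery replacement £8.11: personal services → 0% → £0.00
Kite £21.32: children's toys → 5.75% → £1.23
Total tax = £0.76 + £30.19 + £3.04 + £1.23 = £35.22

£35.22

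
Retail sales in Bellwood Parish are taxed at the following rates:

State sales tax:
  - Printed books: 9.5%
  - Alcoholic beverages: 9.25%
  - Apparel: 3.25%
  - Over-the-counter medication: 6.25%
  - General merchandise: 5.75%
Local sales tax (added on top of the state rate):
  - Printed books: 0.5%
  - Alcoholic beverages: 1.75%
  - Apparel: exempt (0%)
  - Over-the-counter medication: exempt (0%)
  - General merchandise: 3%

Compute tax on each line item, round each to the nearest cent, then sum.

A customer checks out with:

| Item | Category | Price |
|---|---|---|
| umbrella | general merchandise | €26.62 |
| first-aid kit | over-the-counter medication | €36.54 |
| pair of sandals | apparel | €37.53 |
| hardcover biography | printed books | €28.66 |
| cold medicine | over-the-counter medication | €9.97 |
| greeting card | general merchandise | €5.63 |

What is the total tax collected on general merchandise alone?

€2.82

Umbrella €26.62: general merchandise → 5.75% + 3% local = 8.75% → €2.33
Greeting card €5.63: general merchandise → 5.75% + 3% local = 8.75% → €0.49
Tax on general merchandise = €2.33 + €0.49 = €2.82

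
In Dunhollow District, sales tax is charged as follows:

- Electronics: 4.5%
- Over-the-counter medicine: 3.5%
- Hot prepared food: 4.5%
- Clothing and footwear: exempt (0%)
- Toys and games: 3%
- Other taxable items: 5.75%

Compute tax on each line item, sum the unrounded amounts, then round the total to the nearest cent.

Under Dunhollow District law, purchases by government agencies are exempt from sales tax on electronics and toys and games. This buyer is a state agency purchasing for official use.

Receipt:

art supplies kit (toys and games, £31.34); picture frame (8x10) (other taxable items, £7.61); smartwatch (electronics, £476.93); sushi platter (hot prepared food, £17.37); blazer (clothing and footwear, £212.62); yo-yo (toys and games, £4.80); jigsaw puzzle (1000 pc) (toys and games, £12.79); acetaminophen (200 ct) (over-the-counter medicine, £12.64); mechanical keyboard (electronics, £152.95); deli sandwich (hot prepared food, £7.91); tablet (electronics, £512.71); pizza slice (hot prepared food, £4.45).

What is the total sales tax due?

£2.22

Art supplies kit £31.34: toys and games, buyer-exempt → 0% → £0.00
Picture frame (8x10) £7.61: other taxable items → 5.75% → £0.437575
Smartwatch £476.93: electronics, buyer-exempt → 0% → £0.00
Sushi platter £17.37: hot prepared food → 4.5% → £0.78165
Blazer £212.62: clothing and footwear → 0% → £0.00
Yo-yo £4.80: toys and games, buyer-exempt → 0% → £0.00
Jigsaw puzzle (1000 pc) £12.79: toys and games, buyer-exempt → 0% → £0.00
Acetaminophen (200 ct) £12.64: over-the-counter medicine → 3.5% → £0.4424
Mechanical keyboard £152.95: electronics, buyer-exempt → 0% → £0.00
Deli sandwich £7.91: hot prepared food → 4.5% → £0.35595
Tablet £512.71: electronics, buyer-exempt → 0% → £0.00
Pizza slice £4.45: hot prepared food → 4.5% → £0.20025
Unrounded tax sum = £2.217825 → £2.22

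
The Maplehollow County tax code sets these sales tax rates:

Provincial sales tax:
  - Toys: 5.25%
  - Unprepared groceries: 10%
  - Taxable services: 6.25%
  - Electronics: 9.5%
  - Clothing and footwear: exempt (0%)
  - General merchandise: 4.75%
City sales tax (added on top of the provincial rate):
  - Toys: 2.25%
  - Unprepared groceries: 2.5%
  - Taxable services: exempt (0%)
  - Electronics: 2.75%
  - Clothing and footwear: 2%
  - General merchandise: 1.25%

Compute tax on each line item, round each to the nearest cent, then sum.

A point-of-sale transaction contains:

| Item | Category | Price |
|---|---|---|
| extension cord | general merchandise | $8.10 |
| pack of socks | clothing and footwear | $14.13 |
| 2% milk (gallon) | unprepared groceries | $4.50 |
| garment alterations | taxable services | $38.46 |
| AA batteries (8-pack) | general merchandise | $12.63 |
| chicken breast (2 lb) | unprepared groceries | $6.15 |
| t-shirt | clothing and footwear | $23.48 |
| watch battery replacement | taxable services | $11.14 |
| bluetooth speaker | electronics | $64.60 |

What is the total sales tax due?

Extension cord $8.10: general merchandise → 4.75% + 1.25% city = 6% → $0.49
Pack of socks $14.13: clothing and footwear → 0% + 2% city = 2% → $0.28
2% milk (gallon) $4.50: unprepared groceries → 10% + 2.5% city = 12.5% → $0.56
Garment alterations $38.46: taxable services → 6.25% + 0% city = 6.25% → $2.40
AA batteries (8-pack) $12.63: general merchandise → 4.75% + 1.25% city = 6% → $0.76
Chicken breast (2 lb) $6.15: unprepared groceries → 10% + 2.5% city = 12.5% → $0.77
T-shirt $23.48: clothing and footwear → 0% + 2% city = 2% → $0.47
Watch battery replacement $11.14: taxable services → 6.25% + 0% city = 6.25% → $0.70
Bluetooth speaker $64.60: electronics → 9.5% + 2.75% city = 12.25% → $7.91
Total tax = $0.49 + $0.28 + $0.56 + $2.40 + $0.76 + $0.77 + $0.47 + $0.70 + $7.91 = $14.34

$14.34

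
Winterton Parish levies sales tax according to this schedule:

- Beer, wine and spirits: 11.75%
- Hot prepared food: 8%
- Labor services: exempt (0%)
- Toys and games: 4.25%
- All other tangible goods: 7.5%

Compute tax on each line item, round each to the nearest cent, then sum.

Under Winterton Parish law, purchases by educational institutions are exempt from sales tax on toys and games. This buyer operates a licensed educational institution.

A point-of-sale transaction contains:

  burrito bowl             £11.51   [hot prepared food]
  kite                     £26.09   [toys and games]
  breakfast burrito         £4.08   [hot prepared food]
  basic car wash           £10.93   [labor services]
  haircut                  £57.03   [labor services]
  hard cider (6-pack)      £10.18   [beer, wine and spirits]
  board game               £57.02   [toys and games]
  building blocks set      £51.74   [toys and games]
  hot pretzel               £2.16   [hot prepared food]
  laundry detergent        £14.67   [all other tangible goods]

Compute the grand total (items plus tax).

Burrito bowl £11.51: hot prepared food → 8% → £0.92
Kite £26.09: toys and games, buyer-exempt → 0% → £0.00
Breakfast burrito £4.08: hot prepared food → 8% → £0.33
Basic car wash £10.93: labor services → 0% → £0.00
Haircut £57.03: labor services → 0% → £0.00
Hard cider (6-pack) £10.18: beer, wine and spirits → 11.75% → £1.20
Board game £57.02: toys and games, buyer-exempt → 0% → £0.00
Building blocks set £51.74: toys and games, buyer-exempt → 0% → £0.00
Hot pretzel £2.16: hot prepared food → 8% → £0.17
Laundry detergent £14.67: all other tangible goods → 7.5% → £1.10
Subtotal = £245.41; tax = £3.72; total due = £249.13

£249.13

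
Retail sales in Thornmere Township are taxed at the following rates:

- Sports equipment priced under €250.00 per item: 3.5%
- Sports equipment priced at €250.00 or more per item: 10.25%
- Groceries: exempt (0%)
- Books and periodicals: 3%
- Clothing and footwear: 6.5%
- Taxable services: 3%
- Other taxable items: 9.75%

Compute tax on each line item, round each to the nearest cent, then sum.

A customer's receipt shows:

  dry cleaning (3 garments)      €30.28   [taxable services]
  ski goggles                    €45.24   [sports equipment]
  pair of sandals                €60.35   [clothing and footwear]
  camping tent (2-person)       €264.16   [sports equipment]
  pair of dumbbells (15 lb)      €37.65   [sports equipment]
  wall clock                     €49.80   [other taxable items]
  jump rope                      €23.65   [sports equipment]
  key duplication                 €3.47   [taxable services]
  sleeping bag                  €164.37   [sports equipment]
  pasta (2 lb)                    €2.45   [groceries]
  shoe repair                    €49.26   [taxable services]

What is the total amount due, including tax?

€778.51

Dry cleaning (3 garments) €30.28: taxable services → 3% → €0.91
Ski goggles €45.24: sports equipment, under €250.00 → 3.5% → €1.58
Pair of sandals €60.35: clothing and footwear → 6.5% → €3.92
Camping tent (2-person) €264.16: sports equipment, €250.00 or more → 10.25% → €27.08
Pair of dumbbells (15 lb) €37.65: sports equipment, under €250.00 → 3.5% → €1.32
Wall clock €49.80: other taxable items → 9.75% → €4.86
Jump rope €23.65: sports equipment, under €250.00 → 3.5% → €0.83
Key duplication €3.47: taxable services → 3% → €0.10
Sleeping bag €164.37: sports equipment, under €250.00 → 3.5% → €5.75
Pasta (2 lb) €2.45: groceries → 0% → €0.00
Shoe repair €49.26: taxable services → 3% → €1.48
Subtotal = €730.68; tax = €47.83; total due = €778.51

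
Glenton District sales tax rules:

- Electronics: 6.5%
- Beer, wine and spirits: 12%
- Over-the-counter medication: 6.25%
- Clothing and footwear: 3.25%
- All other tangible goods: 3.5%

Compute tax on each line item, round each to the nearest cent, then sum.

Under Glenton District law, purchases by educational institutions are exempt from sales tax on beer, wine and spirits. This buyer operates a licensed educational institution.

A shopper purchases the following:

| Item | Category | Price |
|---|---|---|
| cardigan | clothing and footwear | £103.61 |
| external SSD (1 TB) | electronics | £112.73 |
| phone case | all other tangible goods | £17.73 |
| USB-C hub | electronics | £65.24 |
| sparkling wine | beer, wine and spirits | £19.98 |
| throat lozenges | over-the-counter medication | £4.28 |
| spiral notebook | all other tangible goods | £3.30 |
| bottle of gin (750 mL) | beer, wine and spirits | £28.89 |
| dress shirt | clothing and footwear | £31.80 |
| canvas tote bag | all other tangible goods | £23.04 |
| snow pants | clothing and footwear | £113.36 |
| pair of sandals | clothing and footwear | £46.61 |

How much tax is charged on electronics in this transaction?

£11.57

External SSD (1 TB) £112.73: electronics → 6.5% → £7.33
USB-C hub £65.24: electronics → 6.5% → £4.24
Tax on electronics = £7.33 + £4.24 = £11.57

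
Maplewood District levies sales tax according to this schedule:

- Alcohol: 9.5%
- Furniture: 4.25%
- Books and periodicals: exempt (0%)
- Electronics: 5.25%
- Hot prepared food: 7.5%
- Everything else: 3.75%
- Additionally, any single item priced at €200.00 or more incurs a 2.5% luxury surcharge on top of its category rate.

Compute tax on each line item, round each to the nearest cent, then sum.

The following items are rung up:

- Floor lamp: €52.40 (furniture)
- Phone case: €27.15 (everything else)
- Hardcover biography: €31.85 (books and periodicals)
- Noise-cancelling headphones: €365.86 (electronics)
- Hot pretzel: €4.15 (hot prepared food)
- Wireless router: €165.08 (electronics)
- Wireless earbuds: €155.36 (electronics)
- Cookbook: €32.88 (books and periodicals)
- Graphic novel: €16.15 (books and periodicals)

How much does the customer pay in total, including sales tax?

€899.62

Floor lamp €52.40: furniture → 4.25% → €2.23
Phone case €27.15: everything else → 3.75% → €1.02
Hardcover biography €31.85: books and periodicals → 0% → €0.00
Noise-cancelling headphones €365.86: electronics → 5.25% + 2.5% surcharge = 7.75% → €28.35
Hot pretzel €4.15: hot prepared food → 7.5% → €0.31
Wireless router €165.08: electronics → 5.25% → €8.67
Wireless earbuds €155.36: electronics → 5.25% → €8.16
Cookbook €32.88: books and periodicals → 0% → €0.00
Graphic novel €16.15: books and periodicals → 0% → €0.00
Subtotal = €850.88; tax = €48.74; total due = €899.62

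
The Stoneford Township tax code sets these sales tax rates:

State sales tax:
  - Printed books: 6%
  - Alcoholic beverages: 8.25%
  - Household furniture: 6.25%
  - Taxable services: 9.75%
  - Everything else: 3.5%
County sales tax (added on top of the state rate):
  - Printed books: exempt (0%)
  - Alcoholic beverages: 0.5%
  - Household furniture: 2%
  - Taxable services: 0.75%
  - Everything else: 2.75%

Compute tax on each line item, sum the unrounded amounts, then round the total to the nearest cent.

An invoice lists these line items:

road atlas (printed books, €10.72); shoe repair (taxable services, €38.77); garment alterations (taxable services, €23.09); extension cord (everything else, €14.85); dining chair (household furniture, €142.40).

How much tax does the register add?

€19.81

Road atlas €10.72: printed books → 6% + 0% county = 6% → €0.6432
Shoe repair €38.77: taxable services → 9.75% + 0.75% county = 10.5% → €4.07085
Garment alterations €23.09: taxable services → 9.75% + 0.75% county = 10.5% → €2.42445
Extension cord €14.85: everything else → 3.5% + 2.75% county = 6.25% → €0.928125
Dining chair €142.40: household furniture → 6.25% + 2% county = 8.25% → €11.748
Unrounded tax sum = €19.814625 → €19.81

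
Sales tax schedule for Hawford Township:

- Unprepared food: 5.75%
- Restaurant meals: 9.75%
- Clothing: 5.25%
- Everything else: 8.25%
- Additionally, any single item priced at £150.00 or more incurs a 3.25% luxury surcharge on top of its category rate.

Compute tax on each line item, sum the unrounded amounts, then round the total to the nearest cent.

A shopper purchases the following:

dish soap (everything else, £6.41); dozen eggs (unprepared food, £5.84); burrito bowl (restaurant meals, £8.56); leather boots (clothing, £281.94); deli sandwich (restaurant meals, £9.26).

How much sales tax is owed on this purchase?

£26.57

Dish soap £6.41: everything else → 8.25% → £0.528825
Dozen eggs £5.84: unprepared food → 5.75% → £0.3358
Burrito bowl £8.56: restaurant meals → 9.75% → £0.8346
Leather boots £281.94: clothing → 5.25% + 3.25% surcharge = 8.5% → £23.9649
Deli sandwich £9.26: restaurant meals → 9.75% → £0.90285
Unrounded tax sum = £26.566975 → £26.57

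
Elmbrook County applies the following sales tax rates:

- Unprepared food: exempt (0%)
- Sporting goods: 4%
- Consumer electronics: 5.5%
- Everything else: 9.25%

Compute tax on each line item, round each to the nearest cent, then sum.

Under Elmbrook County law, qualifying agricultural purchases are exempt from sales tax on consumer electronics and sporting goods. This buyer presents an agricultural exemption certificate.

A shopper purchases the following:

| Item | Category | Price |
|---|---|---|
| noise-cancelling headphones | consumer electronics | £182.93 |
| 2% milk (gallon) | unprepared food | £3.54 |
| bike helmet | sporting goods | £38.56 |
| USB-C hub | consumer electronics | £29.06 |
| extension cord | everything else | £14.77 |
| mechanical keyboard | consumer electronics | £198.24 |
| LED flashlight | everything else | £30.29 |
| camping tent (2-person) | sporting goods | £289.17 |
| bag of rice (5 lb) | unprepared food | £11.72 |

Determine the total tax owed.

Noise-cancelling headphones £182.93: consumer electronics, buyer-exempt → 0% → £0.00
2% milk (gallon) £3.54: unprepared food → 0% → £0.00
Bike helmet £38.56: sporting goods, buyer-exempt → 0% → £0.00
USB-C hub £29.06: consumer electronics, buyer-exempt → 0% → £0.00
Extension cord £14.77: everything else → 9.25% → £1.37
Mechanical keyboard £198.24: consumer electronics, buyer-exempt → 0% → £0.00
LED flashlight £30.29: everything else → 9.25% → £2.80
Camping tent (2-person) £289.17: sporting goods, buyer-exempt → 0% → £0.00
Bag of rice (5 lb) £11.72: unprepared food → 0% → £0.00
Total tax = £1.37 + £2.80 = £4.17

£4.17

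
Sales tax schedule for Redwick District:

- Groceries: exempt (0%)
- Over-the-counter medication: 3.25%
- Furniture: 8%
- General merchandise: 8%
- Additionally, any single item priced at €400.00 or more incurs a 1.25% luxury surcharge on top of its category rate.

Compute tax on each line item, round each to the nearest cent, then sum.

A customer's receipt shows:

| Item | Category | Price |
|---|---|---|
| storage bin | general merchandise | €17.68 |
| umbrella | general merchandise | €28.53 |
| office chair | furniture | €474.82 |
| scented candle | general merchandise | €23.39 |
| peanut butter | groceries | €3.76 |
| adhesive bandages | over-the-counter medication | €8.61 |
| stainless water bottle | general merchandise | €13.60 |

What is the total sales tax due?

€50.85

Storage bin €17.68: general merchandise → 8% → €1.41
Umbrella €28.53: general merchandise → 8% → €2.28
Office chair €474.82: furniture → 8% + 1.25% surcharge = 9.25% → €43.92
Scented candle €23.39: general merchandise → 8% → €1.87
Peanut butter €3.76: groceries → 0% → €0.00
Adhesive bandages €8.61: over-the-counter medication → 3.25% → €0.28
Stainless water bottle €13.60: general merchandise → 8% → €1.09
Total tax = €1.41 + €2.28 + €43.92 + €1.87 + €0.28 + €1.09 = €50.85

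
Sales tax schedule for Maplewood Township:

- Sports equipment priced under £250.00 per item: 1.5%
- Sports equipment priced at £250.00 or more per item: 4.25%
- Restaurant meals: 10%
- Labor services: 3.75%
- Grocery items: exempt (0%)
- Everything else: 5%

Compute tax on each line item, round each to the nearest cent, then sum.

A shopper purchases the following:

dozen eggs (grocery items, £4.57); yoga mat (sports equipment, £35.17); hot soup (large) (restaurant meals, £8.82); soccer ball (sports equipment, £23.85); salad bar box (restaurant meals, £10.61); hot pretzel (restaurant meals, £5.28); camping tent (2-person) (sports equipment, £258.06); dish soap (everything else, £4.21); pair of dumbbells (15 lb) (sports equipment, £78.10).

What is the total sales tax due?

Dozen eggs £4.57: grocery items → 0% → £0.00
Yoga mat £35.17: sports equipment, under £250.00 → 1.5% → £0.53
Hot soup (large) £8.82: restaurant meals → 10% → £0.88
Soccer ball £23.85: sports equipment, under £250.00 → 1.5% → £0.36
Salad bar box £10.61: restaurant meals → 10% → £1.06
Hot pretzel £5.28: restaurant meals → 10% → £0.53
Camping tent (2-person) £258.06: sports equipment, £250.00 or more → 4.25% → £10.97
Dish soap £4.21: everything else → 5% → £0.21
Pair of dumbbells (15 lb) £78.10: sports equipment, under £250.00 → 1.5% → £1.17
Total tax = £0.53 + £0.88 + £0.36 + £1.06 + £0.53 + £10.97 + £0.21 + £1.17 = £15.71

£15.71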